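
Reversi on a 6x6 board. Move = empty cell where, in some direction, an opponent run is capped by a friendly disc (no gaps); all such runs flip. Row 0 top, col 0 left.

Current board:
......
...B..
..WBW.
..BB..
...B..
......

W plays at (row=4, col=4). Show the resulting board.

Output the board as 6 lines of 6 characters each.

Place W at (4,4); scan 8 dirs for brackets.
Dir NW: opp run (3,3) capped by W -> flip
Dir N: first cell '.' (not opp) -> no flip
Dir NE: first cell '.' (not opp) -> no flip
Dir W: opp run (4,3), next='.' -> no flip
Dir E: first cell '.' (not opp) -> no flip
Dir SW: first cell '.' (not opp) -> no flip
Dir S: first cell '.' (not opp) -> no flip
Dir SE: first cell '.' (not opp) -> no flip
All flips: (3,3)

Answer: ......
...B..
..WBW.
..BW..
...BW.
......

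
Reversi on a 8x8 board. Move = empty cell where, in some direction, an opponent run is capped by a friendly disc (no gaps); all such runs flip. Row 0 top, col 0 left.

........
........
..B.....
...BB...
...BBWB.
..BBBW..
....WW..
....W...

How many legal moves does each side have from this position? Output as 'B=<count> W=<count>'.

-- B to move --
(3,5): no bracket -> illegal
(3,6): flips 1 -> legal
(5,6): flips 2 -> legal
(6,3): no bracket -> illegal
(6,6): flips 1 -> legal
(7,3): flips 2 -> legal
(7,5): flips 1 -> legal
(7,6): flips 1 -> legal
B mobility = 6
-- W to move --
(1,1): flips 3 -> legal
(1,2): no bracket -> illegal
(1,3): no bracket -> illegal
(2,1): no bracket -> illegal
(2,3): flips 1 -> legal
(2,4): flips 3 -> legal
(2,5): no bracket -> illegal
(3,1): no bracket -> illegal
(3,2): flips 2 -> legal
(3,5): no bracket -> illegal
(3,6): no bracket -> illegal
(3,7): flips 1 -> legal
(4,1): no bracket -> illegal
(4,2): flips 3 -> legal
(4,7): flips 1 -> legal
(5,1): flips 3 -> legal
(5,6): no bracket -> illegal
(5,7): no bracket -> illegal
(6,1): no bracket -> illegal
(6,2): no bracket -> illegal
(6,3): flips 1 -> legal
W mobility = 9

Answer: B=6 W=9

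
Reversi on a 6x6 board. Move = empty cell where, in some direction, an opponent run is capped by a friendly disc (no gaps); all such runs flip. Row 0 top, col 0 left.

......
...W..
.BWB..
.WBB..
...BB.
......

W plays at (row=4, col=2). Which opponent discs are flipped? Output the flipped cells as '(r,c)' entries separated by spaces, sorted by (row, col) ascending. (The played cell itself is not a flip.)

Dir NW: first cell 'W' (not opp) -> no flip
Dir N: opp run (3,2) capped by W -> flip
Dir NE: opp run (3,3), next='.' -> no flip
Dir W: first cell '.' (not opp) -> no flip
Dir E: opp run (4,3) (4,4), next='.' -> no flip
Dir SW: first cell '.' (not opp) -> no flip
Dir S: first cell '.' (not opp) -> no flip
Dir SE: first cell '.' (not opp) -> no flip

Answer: (3,2)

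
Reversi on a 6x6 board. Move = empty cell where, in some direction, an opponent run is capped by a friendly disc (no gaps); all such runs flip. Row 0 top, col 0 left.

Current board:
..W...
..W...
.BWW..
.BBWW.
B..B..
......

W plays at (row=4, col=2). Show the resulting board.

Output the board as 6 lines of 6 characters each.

Place W at (4,2); scan 8 dirs for brackets.
Dir NW: opp run (3,1), next='.' -> no flip
Dir N: opp run (3,2) capped by W -> flip
Dir NE: first cell 'W' (not opp) -> no flip
Dir W: first cell '.' (not opp) -> no flip
Dir E: opp run (4,3), next='.' -> no flip
Dir SW: first cell '.' (not opp) -> no flip
Dir S: first cell '.' (not opp) -> no flip
Dir SE: first cell '.' (not opp) -> no flip
All flips: (3,2)

Answer: ..W...
..W...
.BWW..
.BWWW.
B.WB..
......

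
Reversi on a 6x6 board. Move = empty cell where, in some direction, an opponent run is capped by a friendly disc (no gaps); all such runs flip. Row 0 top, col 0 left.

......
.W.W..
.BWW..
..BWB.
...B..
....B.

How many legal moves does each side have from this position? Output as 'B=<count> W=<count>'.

Answer: B=5 W=7

Derivation:
-- B to move --
(0,0): no bracket -> illegal
(0,1): flips 1 -> legal
(0,2): no bracket -> illegal
(0,3): flips 3 -> legal
(0,4): no bracket -> illegal
(1,0): no bracket -> illegal
(1,2): flips 2 -> legal
(1,4): flips 1 -> legal
(2,0): no bracket -> illegal
(2,4): flips 2 -> legal
(3,1): no bracket -> illegal
(4,2): no bracket -> illegal
(4,4): no bracket -> illegal
B mobility = 5
-- W to move --
(1,0): no bracket -> illegal
(1,2): no bracket -> illegal
(2,0): flips 1 -> legal
(2,4): no bracket -> illegal
(2,5): no bracket -> illegal
(3,0): no bracket -> illegal
(3,1): flips 2 -> legal
(3,5): flips 1 -> legal
(4,1): flips 1 -> legal
(4,2): flips 1 -> legal
(4,4): no bracket -> illegal
(4,5): flips 1 -> legal
(5,2): no bracket -> illegal
(5,3): flips 1 -> legal
(5,5): no bracket -> illegal
W mobility = 7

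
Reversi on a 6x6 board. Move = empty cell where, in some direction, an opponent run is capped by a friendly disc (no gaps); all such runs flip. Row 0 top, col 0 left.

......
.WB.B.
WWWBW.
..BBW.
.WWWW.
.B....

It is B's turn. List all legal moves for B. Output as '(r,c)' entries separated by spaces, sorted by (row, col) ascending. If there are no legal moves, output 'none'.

(0,0): flips 2 -> legal
(0,1): no bracket -> illegal
(0,2): no bracket -> illegal
(1,0): flips 2 -> legal
(1,3): no bracket -> illegal
(1,5): flips 1 -> legal
(2,5): flips 1 -> legal
(3,0): flips 1 -> legal
(3,1): flips 1 -> legal
(3,5): flips 1 -> legal
(4,0): no bracket -> illegal
(4,5): flips 1 -> legal
(5,0): flips 1 -> legal
(5,2): flips 1 -> legal
(5,3): flips 1 -> legal
(5,4): flips 4 -> legal
(5,5): flips 1 -> legal

Answer: (0,0) (1,0) (1,5) (2,5) (3,0) (3,1) (3,5) (4,5) (5,0) (5,2) (5,3) (5,4) (5,5)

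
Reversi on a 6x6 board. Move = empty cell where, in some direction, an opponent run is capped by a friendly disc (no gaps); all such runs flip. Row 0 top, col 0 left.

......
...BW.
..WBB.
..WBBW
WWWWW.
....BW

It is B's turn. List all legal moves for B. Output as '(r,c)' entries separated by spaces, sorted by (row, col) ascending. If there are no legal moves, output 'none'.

Answer: (0,4) (0,5) (1,1) (1,5) (2,1) (3,1) (5,0) (5,1) (5,2) (5,3)

Derivation:
(0,3): no bracket -> illegal
(0,4): flips 1 -> legal
(0,5): flips 1 -> legal
(1,1): flips 1 -> legal
(1,2): no bracket -> illegal
(1,5): flips 1 -> legal
(2,1): flips 3 -> legal
(2,5): no bracket -> illegal
(3,0): no bracket -> illegal
(3,1): flips 2 -> legal
(4,5): no bracket -> illegal
(5,0): flips 2 -> legal
(5,1): flips 1 -> legal
(5,2): flips 1 -> legal
(5,3): flips 1 -> legal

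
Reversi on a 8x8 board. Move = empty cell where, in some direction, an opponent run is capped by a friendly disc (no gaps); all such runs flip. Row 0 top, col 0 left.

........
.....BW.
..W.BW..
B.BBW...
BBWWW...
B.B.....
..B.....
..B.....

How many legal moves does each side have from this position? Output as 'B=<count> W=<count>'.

-- B to move --
(0,5): no bracket -> illegal
(0,6): no bracket -> illegal
(0,7): flips 4 -> legal
(1,1): flips 1 -> legal
(1,2): flips 1 -> legal
(1,3): no bracket -> illegal
(1,4): no bracket -> illegal
(1,7): flips 1 -> legal
(2,1): no bracket -> illegal
(2,3): no bracket -> illegal
(2,6): flips 1 -> legal
(2,7): no bracket -> illegal
(3,1): no bracket -> illegal
(3,5): flips 2 -> legal
(3,6): no bracket -> illegal
(4,5): flips 3 -> legal
(5,1): flips 1 -> legal
(5,3): flips 1 -> legal
(5,4): flips 3 -> legal
(5,5): flips 1 -> legal
B mobility = 11
-- W to move --
(0,4): no bracket -> illegal
(0,5): flips 1 -> legal
(0,6): flips 3 -> legal
(1,3): no bracket -> illegal
(1,4): flips 2 -> legal
(2,0): no bracket -> illegal
(2,1): flips 1 -> legal
(2,3): flips 2 -> legal
(2,6): no bracket -> illegal
(3,1): flips 2 -> legal
(3,5): no bracket -> illegal
(5,1): no bracket -> illegal
(5,3): no bracket -> illegal
(6,0): no bracket -> illegal
(6,1): flips 1 -> legal
(6,3): no bracket -> illegal
(7,1): no bracket -> illegal
(7,3): no bracket -> illegal
W mobility = 7

Answer: B=11 W=7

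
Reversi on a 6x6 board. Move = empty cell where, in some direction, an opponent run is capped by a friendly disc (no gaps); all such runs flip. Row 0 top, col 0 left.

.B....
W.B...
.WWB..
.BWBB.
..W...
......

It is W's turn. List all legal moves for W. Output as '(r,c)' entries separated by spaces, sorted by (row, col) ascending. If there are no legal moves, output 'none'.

(0,0): no bracket -> illegal
(0,2): flips 1 -> legal
(0,3): flips 1 -> legal
(1,1): no bracket -> illegal
(1,3): no bracket -> illegal
(1,4): flips 1 -> legal
(2,0): flips 1 -> legal
(2,4): flips 2 -> legal
(2,5): no bracket -> illegal
(3,0): flips 1 -> legal
(3,5): flips 2 -> legal
(4,0): flips 1 -> legal
(4,1): flips 1 -> legal
(4,3): no bracket -> illegal
(4,4): flips 1 -> legal
(4,5): no bracket -> illegal

Answer: (0,2) (0,3) (1,4) (2,0) (2,4) (3,0) (3,5) (4,0) (4,1) (4,4)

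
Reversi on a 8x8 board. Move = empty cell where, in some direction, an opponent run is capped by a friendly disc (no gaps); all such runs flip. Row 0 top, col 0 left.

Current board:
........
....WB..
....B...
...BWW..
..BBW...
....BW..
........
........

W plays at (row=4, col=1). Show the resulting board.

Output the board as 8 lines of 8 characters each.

Place W at (4,1); scan 8 dirs for brackets.
Dir NW: first cell '.' (not opp) -> no flip
Dir N: first cell '.' (not opp) -> no flip
Dir NE: first cell '.' (not opp) -> no flip
Dir W: first cell '.' (not opp) -> no flip
Dir E: opp run (4,2) (4,3) capped by W -> flip
Dir SW: first cell '.' (not opp) -> no flip
Dir S: first cell '.' (not opp) -> no flip
Dir SE: first cell '.' (not opp) -> no flip
All flips: (4,2) (4,3)

Answer: ........
....WB..
....B...
...BWW..
.WWWW...
....BW..
........
........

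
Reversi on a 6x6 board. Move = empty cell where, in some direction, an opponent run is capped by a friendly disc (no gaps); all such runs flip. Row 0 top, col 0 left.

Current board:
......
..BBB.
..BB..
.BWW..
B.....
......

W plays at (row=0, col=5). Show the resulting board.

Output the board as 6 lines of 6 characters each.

Answer: .....W
..BBW.
..BW..
.BWW..
B.....
......

Derivation:
Place W at (0,5); scan 8 dirs for brackets.
Dir NW: edge -> no flip
Dir N: edge -> no flip
Dir NE: edge -> no flip
Dir W: first cell '.' (not opp) -> no flip
Dir E: edge -> no flip
Dir SW: opp run (1,4) (2,3) capped by W -> flip
Dir S: first cell '.' (not opp) -> no flip
Dir SE: edge -> no flip
All flips: (1,4) (2,3)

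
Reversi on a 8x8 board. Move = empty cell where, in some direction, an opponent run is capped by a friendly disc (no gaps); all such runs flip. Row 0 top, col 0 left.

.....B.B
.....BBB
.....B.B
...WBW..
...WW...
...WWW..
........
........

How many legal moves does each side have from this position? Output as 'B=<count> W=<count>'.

Answer: B=5 W=1

Derivation:
-- B to move --
(2,2): no bracket -> illegal
(2,3): no bracket -> illegal
(2,4): no bracket -> illegal
(2,6): no bracket -> illegal
(3,2): flips 1 -> legal
(3,6): flips 1 -> legal
(4,2): no bracket -> illegal
(4,5): flips 1 -> legal
(4,6): no bracket -> illegal
(5,2): flips 1 -> legal
(5,6): no bracket -> illegal
(6,2): no bracket -> illegal
(6,3): no bracket -> illegal
(6,4): flips 2 -> legal
(6,5): no bracket -> illegal
(6,6): no bracket -> illegal
B mobility = 5
-- W to move --
(0,4): no bracket -> illegal
(0,6): no bracket -> illegal
(1,4): no bracket -> illegal
(2,3): no bracket -> illegal
(2,4): flips 1 -> legal
(2,6): no bracket -> illegal
(3,6): no bracket -> illegal
(3,7): no bracket -> illegal
(4,5): no bracket -> illegal
W mobility = 1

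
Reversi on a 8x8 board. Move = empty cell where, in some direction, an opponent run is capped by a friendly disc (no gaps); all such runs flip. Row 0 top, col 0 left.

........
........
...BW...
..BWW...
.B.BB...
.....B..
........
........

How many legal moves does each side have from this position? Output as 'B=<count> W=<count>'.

-- B to move --
(1,3): no bracket -> illegal
(1,4): flips 2 -> legal
(1,5): no bracket -> illegal
(2,2): flips 1 -> legal
(2,5): flips 2 -> legal
(3,5): flips 2 -> legal
(4,2): no bracket -> illegal
(4,5): flips 1 -> legal
B mobility = 5
-- W to move --
(1,2): flips 1 -> legal
(1,3): flips 1 -> legal
(1,4): no bracket -> illegal
(2,1): no bracket -> illegal
(2,2): flips 1 -> legal
(3,0): no bracket -> illegal
(3,1): flips 1 -> legal
(3,5): no bracket -> illegal
(4,0): no bracket -> illegal
(4,2): no bracket -> illegal
(4,5): no bracket -> illegal
(4,6): no bracket -> illegal
(5,0): no bracket -> illegal
(5,1): no bracket -> illegal
(5,2): flips 1 -> legal
(5,3): flips 1 -> legal
(5,4): flips 1 -> legal
(5,6): no bracket -> illegal
(6,4): no bracket -> illegal
(6,5): no bracket -> illegal
(6,6): flips 2 -> legal
W mobility = 8

Answer: B=5 W=8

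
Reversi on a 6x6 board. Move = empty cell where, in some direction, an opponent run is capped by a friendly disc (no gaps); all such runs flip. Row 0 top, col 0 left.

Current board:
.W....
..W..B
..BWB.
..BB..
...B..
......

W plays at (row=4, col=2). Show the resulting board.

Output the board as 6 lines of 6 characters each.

Answer: .W....
..W..B
..WWB.
..WB..
..WB..
......

Derivation:
Place W at (4,2); scan 8 dirs for brackets.
Dir NW: first cell '.' (not opp) -> no flip
Dir N: opp run (3,2) (2,2) capped by W -> flip
Dir NE: opp run (3,3) (2,4) (1,5), next=edge -> no flip
Dir W: first cell '.' (not opp) -> no flip
Dir E: opp run (4,3), next='.' -> no flip
Dir SW: first cell '.' (not opp) -> no flip
Dir S: first cell '.' (not opp) -> no flip
Dir SE: first cell '.' (not opp) -> no flip
All flips: (2,2) (3,2)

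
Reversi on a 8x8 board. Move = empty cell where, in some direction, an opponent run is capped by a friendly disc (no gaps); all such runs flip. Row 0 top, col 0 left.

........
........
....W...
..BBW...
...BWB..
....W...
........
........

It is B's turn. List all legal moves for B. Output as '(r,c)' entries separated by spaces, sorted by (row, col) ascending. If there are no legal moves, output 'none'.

(1,3): no bracket -> illegal
(1,4): no bracket -> illegal
(1,5): flips 1 -> legal
(2,3): flips 1 -> legal
(2,5): flips 1 -> legal
(3,5): flips 1 -> legal
(5,3): no bracket -> illegal
(5,5): flips 1 -> legal
(6,3): flips 1 -> legal
(6,4): no bracket -> illegal
(6,5): flips 1 -> legal

Answer: (1,5) (2,3) (2,5) (3,5) (5,5) (6,3) (6,5)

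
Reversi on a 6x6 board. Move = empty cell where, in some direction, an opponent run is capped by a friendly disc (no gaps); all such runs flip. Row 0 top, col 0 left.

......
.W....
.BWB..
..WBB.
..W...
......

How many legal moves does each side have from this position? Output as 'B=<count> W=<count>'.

Answer: B=6 W=7

Derivation:
-- B to move --
(0,0): flips 2 -> legal
(0,1): flips 1 -> legal
(0,2): no bracket -> illegal
(1,0): no bracket -> illegal
(1,2): no bracket -> illegal
(1,3): no bracket -> illegal
(2,0): no bracket -> illegal
(3,1): flips 1 -> legal
(4,1): flips 1 -> legal
(4,3): flips 1 -> legal
(5,1): flips 1 -> legal
(5,2): no bracket -> illegal
(5,3): no bracket -> illegal
B mobility = 6
-- W to move --
(1,0): flips 1 -> legal
(1,2): no bracket -> illegal
(1,3): no bracket -> illegal
(1,4): flips 1 -> legal
(2,0): flips 1 -> legal
(2,4): flips 2 -> legal
(2,5): no bracket -> illegal
(3,0): no bracket -> illegal
(3,1): flips 1 -> legal
(3,5): flips 2 -> legal
(4,3): no bracket -> illegal
(4,4): flips 1 -> legal
(4,5): no bracket -> illegal
W mobility = 7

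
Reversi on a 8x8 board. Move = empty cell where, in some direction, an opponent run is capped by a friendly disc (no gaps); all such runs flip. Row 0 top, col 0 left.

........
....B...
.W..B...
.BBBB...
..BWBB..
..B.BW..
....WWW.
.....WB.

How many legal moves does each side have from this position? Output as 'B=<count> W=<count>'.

-- B to move --
(1,0): flips 1 -> legal
(1,1): flips 1 -> legal
(1,2): no bracket -> illegal
(2,0): no bracket -> illegal
(2,2): no bracket -> illegal
(3,0): no bracket -> illegal
(4,6): no bracket -> illegal
(5,3): flips 1 -> legal
(5,6): flips 2 -> legal
(5,7): no bracket -> illegal
(6,3): no bracket -> illegal
(6,7): no bracket -> illegal
(7,3): no bracket -> illegal
(7,4): flips 2 -> legal
(7,7): flips 2 -> legal
B mobility = 6
-- W to move --
(0,3): no bracket -> illegal
(0,4): flips 5 -> legal
(0,5): no bracket -> illegal
(1,3): no bracket -> illegal
(1,5): no bracket -> illegal
(2,0): no bracket -> illegal
(2,2): flips 2 -> legal
(2,3): flips 1 -> legal
(2,5): flips 1 -> legal
(3,0): no bracket -> illegal
(3,5): flips 1 -> legal
(3,6): no bracket -> illegal
(4,0): no bracket -> illegal
(4,1): flips 2 -> legal
(4,6): flips 2 -> legal
(5,1): no bracket -> illegal
(5,3): flips 1 -> legal
(5,6): no bracket -> illegal
(6,1): flips 1 -> legal
(6,2): no bracket -> illegal
(6,3): no bracket -> illegal
(6,7): no bracket -> illegal
(7,7): flips 1 -> legal
W mobility = 10

Answer: B=6 W=10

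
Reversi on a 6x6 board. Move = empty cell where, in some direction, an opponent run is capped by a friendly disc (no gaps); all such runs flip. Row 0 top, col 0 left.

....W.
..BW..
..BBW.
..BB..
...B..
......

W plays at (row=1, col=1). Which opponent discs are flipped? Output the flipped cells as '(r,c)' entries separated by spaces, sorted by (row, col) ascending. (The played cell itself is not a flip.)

Dir NW: first cell '.' (not opp) -> no flip
Dir N: first cell '.' (not opp) -> no flip
Dir NE: first cell '.' (not opp) -> no flip
Dir W: first cell '.' (not opp) -> no flip
Dir E: opp run (1,2) capped by W -> flip
Dir SW: first cell '.' (not opp) -> no flip
Dir S: first cell '.' (not opp) -> no flip
Dir SE: opp run (2,2) (3,3), next='.' -> no flip

Answer: (1,2)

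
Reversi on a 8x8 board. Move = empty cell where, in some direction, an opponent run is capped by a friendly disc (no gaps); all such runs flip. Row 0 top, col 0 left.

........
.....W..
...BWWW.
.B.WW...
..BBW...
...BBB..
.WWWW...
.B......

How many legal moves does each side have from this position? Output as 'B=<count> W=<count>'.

-- B to move --
(0,4): no bracket -> illegal
(0,5): no bracket -> illegal
(0,6): flips 3 -> legal
(1,3): no bracket -> illegal
(1,4): flips 3 -> legal
(1,6): flips 2 -> legal
(1,7): no bracket -> illegal
(2,2): flips 2 -> legal
(2,7): flips 3 -> legal
(3,2): no bracket -> illegal
(3,5): flips 1 -> legal
(3,6): no bracket -> illegal
(3,7): no bracket -> illegal
(4,5): flips 2 -> legal
(5,0): no bracket -> illegal
(5,1): flips 1 -> legal
(5,2): no bracket -> illegal
(6,0): no bracket -> illegal
(6,5): no bracket -> illegal
(7,0): no bracket -> illegal
(7,2): flips 1 -> legal
(7,3): flips 2 -> legal
(7,4): flips 1 -> legal
(7,5): flips 1 -> legal
B mobility = 12
-- W to move --
(1,2): flips 1 -> legal
(1,3): flips 1 -> legal
(1,4): no bracket -> illegal
(2,0): flips 3 -> legal
(2,1): no bracket -> illegal
(2,2): flips 1 -> legal
(3,0): no bracket -> illegal
(3,2): no bracket -> illegal
(4,0): no bracket -> illegal
(4,1): flips 2 -> legal
(4,5): flips 1 -> legal
(4,6): flips 1 -> legal
(5,1): flips 1 -> legal
(5,2): flips 1 -> legal
(5,6): no bracket -> illegal
(6,0): no bracket -> illegal
(6,5): no bracket -> illegal
(6,6): flips 1 -> legal
(7,0): no bracket -> illegal
(7,2): no bracket -> illegal
W mobility = 10

Answer: B=12 W=10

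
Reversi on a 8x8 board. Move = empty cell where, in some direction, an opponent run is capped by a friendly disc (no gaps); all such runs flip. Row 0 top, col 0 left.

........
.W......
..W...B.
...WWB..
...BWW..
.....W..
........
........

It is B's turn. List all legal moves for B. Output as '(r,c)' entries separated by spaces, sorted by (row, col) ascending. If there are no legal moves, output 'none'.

(0,0): no bracket -> illegal
(0,1): no bracket -> illegal
(0,2): no bracket -> illegal
(1,0): no bracket -> illegal
(1,2): no bracket -> illegal
(1,3): no bracket -> illegal
(2,0): no bracket -> illegal
(2,1): no bracket -> illegal
(2,3): flips 1 -> legal
(2,4): no bracket -> illegal
(2,5): flips 1 -> legal
(3,1): no bracket -> illegal
(3,2): flips 2 -> legal
(3,6): no bracket -> illegal
(4,2): no bracket -> illegal
(4,6): flips 2 -> legal
(5,3): flips 1 -> legal
(5,4): no bracket -> illegal
(5,6): no bracket -> illegal
(6,4): no bracket -> illegal
(6,5): flips 2 -> legal
(6,6): no bracket -> illegal

Answer: (2,3) (2,5) (3,2) (4,6) (5,3) (6,5)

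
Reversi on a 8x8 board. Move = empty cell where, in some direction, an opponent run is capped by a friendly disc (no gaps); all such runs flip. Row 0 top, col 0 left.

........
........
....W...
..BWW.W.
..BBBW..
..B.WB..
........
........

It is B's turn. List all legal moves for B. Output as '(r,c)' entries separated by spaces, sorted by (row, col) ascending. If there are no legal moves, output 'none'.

(1,3): no bracket -> illegal
(1,4): flips 2 -> legal
(1,5): flips 2 -> legal
(2,2): flips 1 -> legal
(2,3): flips 1 -> legal
(2,5): flips 1 -> legal
(2,6): no bracket -> illegal
(2,7): no bracket -> illegal
(3,5): flips 3 -> legal
(3,7): no bracket -> illegal
(4,6): flips 1 -> legal
(4,7): no bracket -> illegal
(5,3): flips 1 -> legal
(5,6): no bracket -> illegal
(6,3): no bracket -> illegal
(6,4): flips 1 -> legal
(6,5): flips 1 -> legal

Answer: (1,4) (1,5) (2,2) (2,3) (2,5) (3,5) (4,6) (5,3) (6,4) (6,5)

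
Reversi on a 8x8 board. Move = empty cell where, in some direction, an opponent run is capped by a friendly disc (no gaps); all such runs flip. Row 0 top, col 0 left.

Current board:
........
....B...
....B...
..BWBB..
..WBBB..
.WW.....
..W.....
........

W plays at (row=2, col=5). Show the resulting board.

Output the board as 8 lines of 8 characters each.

Answer: ........
....B...
....BW..
..BWWB..
..WWBB..
.WW.....
..W.....
........

Derivation:
Place W at (2,5); scan 8 dirs for brackets.
Dir NW: opp run (1,4), next='.' -> no flip
Dir N: first cell '.' (not opp) -> no flip
Dir NE: first cell '.' (not opp) -> no flip
Dir W: opp run (2,4), next='.' -> no flip
Dir E: first cell '.' (not opp) -> no flip
Dir SW: opp run (3,4) (4,3) capped by W -> flip
Dir S: opp run (3,5) (4,5), next='.' -> no flip
Dir SE: first cell '.' (not opp) -> no flip
All flips: (3,4) (4,3)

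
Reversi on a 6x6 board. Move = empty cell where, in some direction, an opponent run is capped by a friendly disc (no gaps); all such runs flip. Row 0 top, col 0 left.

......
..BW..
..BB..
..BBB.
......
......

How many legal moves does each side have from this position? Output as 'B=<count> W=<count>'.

-- B to move --
(0,2): no bracket -> illegal
(0,3): flips 1 -> legal
(0,4): flips 1 -> legal
(1,4): flips 1 -> legal
(2,4): no bracket -> illegal
B mobility = 3
-- W to move --
(0,1): no bracket -> illegal
(0,2): no bracket -> illegal
(0,3): no bracket -> illegal
(1,1): flips 1 -> legal
(1,4): no bracket -> illegal
(2,1): no bracket -> illegal
(2,4): no bracket -> illegal
(2,5): no bracket -> illegal
(3,1): flips 1 -> legal
(3,5): no bracket -> illegal
(4,1): no bracket -> illegal
(4,2): no bracket -> illegal
(4,3): flips 2 -> legal
(4,4): no bracket -> illegal
(4,5): no bracket -> illegal
W mobility = 3

Answer: B=3 W=3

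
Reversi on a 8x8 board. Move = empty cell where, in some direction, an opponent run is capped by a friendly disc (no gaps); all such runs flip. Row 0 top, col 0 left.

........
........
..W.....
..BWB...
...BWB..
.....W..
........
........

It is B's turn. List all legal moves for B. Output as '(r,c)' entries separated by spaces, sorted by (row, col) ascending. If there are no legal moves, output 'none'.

Answer: (1,2) (2,3) (5,4) (6,5)

Derivation:
(1,1): no bracket -> illegal
(1,2): flips 1 -> legal
(1,3): no bracket -> illegal
(2,1): no bracket -> illegal
(2,3): flips 1 -> legal
(2,4): no bracket -> illegal
(3,1): no bracket -> illegal
(3,5): no bracket -> illegal
(4,2): no bracket -> illegal
(4,6): no bracket -> illegal
(5,3): no bracket -> illegal
(5,4): flips 1 -> legal
(5,6): no bracket -> illegal
(6,4): no bracket -> illegal
(6,5): flips 1 -> legal
(6,6): no bracket -> illegal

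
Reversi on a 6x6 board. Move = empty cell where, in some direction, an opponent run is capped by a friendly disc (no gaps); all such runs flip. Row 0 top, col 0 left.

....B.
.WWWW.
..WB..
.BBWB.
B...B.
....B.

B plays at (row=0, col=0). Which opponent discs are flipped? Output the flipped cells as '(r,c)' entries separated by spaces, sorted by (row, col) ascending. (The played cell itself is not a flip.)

Dir NW: edge -> no flip
Dir N: edge -> no flip
Dir NE: edge -> no flip
Dir W: edge -> no flip
Dir E: first cell '.' (not opp) -> no flip
Dir SW: edge -> no flip
Dir S: first cell '.' (not opp) -> no flip
Dir SE: opp run (1,1) (2,2) (3,3) capped by B -> flip

Answer: (1,1) (2,2) (3,3)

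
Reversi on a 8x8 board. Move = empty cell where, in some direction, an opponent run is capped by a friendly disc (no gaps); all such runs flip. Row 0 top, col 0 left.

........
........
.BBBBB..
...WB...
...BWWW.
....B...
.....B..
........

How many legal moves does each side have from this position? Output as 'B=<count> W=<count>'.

Answer: B=6 W=10

Derivation:
-- B to move --
(3,2): flips 1 -> legal
(3,5): no bracket -> illegal
(3,6): flips 1 -> legal
(3,7): no bracket -> illegal
(4,2): flips 1 -> legal
(4,7): flips 3 -> legal
(5,3): no bracket -> illegal
(5,5): flips 2 -> legal
(5,6): flips 1 -> legal
(5,7): no bracket -> illegal
B mobility = 6
-- W to move --
(1,0): no bracket -> illegal
(1,1): flips 1 -> legal
(1,2): flips 2 -> legal
(1,3): flips 1 -> legal
(1,4): flips 2 -> legal
(1,5): flips 1 -> legal
(1,6): no bracket -> illegal
(2,0): no bracket -> illegal
(2,6): no bracket -> illegal
(3,0): no bracket -> illegal
(3,1): no bracket -> illegal
(3,2): no bracket -> illegal
(3,5): flips 1 -> legal
(3,6): no bracket -> illegal
(4,2): flips 1 -> legal
(5,2): no bracket -> illegal
(5,3): flips 1 -> legal
(5,5): no bracket -> illegal
(5,6): no bracket -> illegal
(6,3): flips 1 -> legal
(6,4): flips 1 -> legal
(6,6): no bracket -> illegal
(7,4): no bracket -> illegal
(7,5): no bracket -> illegal
(7,6): no bracket -> illegal
W mobility = 10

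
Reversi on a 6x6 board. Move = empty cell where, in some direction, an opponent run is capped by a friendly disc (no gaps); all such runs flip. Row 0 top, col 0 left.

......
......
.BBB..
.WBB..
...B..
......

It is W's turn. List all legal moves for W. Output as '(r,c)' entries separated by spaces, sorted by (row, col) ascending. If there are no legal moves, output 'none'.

(1,0): no bracket -> illegal
(1,1): flips 1 -> legal
(1,2): no bracket -> illegal
(1,3): flips 1 -> legal
(1,4): no bracket -> illegal
(2,0): no bracket -> illegal
(2,4): no bracket -> illegal
(3,0): no bracket -> illegal
(3,4): flips 2 -> legal
(4,1): no bracket -> illegal
(4,2): no bracket -> illegal
(4,4): no bracket -> illegal
(5,2): no bracket -> illegal
(5,3): no bracket -> illegal
(5,4): no bracket -> illegal

Answer: (1,1) (1,3) (3,4)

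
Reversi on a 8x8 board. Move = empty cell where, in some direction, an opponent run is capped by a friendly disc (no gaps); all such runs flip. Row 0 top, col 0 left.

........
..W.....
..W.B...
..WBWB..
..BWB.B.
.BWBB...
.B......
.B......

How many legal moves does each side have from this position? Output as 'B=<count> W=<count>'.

Answer: B=6 W=11

Derivation:
-- B to move --
(0,1): no bracket -> illegal
(0,2): flips 3 -> legal
(0,3): no bracket -> illegal
(1,1): flips 1 -> legal
(1,3): no bracket -> illegal
(2,1): flips 2 -> legal
(2,3): no bracket -> illegal
(2,5): flips 3 -> legal
(3,1): flips 1 -> legal
(4,1): no bracket -> illegal
(4,5): no bracket -> illegal
(6,2): flips 1 -> legal
(6,3): no bracket -> illegal
B mobility = 6
-- W to move --
(1,3): no bracket -> illegal
(1,4): flips 1 -> legal
(1,5): no bracket -> illegal
(2,3): flips 1 -> legal
(2,5): no bracket -> illegal
(2,6): no bracket -> illegal
(3,1): no bracket -> illegal
(3,6): flips 1 -> legal
(3,7): no bracket -> illegal
(4,0): no bracket -> illegal
(4,1): flips 1 -> legal
(4,5): flips 1 -> legal
(4,7): no bracket -> illegal
(5,0): flips 1 -> legal
(5,5): flips 4 -> legal
(5,6): no bracket -> illegal
(5,7): no bracket -> illegal
(6,0): no bracket -> illegal
(6,2): no bracket -> illegal
(6,3): flips 1 -> legal
(6,4): flips 2 -> legal
(6,5): flips 1 -> legal
(7,0): flips 1 -> legal
(7,2): no bracket -> illegal
W mobility = 11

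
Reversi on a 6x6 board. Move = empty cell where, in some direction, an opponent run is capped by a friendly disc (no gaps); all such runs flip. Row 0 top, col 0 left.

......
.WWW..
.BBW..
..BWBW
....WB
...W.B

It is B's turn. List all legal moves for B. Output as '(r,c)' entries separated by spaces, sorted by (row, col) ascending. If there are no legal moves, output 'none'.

(0,0): flips 1 -> legal
(0,1): flips 3 -> legal
(0,2): flips 1 -> legal
(0,3): flips 1 -> legal
(0,4): flips 1 -> legal
(1,0): no bracket -> illegal
(1,4): flips 1 -> legal
(2,0): no bracket -> illegal
(2,4): flips 1 -> legal
(2,5): flips 1 -> legal
(4,2): no bracket -> illegal
(4,3): flips 1 -> legal
(5,2): no bracket -> illegal
(5,4): flips 1 -> legal

Answer: (0,0) (0,1) (0,2) (0,3) (0,4) (1,4) (2,4) (2,5) (4,3) (5,4)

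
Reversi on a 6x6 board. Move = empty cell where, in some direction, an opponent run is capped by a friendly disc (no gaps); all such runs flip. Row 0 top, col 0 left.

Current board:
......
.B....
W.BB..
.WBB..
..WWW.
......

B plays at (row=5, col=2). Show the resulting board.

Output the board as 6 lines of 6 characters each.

Answer: ......
.B....
W.BB..
.WBB..
..BWW.
..B...

Derivation:
Place B at (5,2); scan 8 dirs for brackets.
Dir NW: first cell '.' (not opp) -> no flip
Dir N: opp run (4,2) capped by B -> flip
Dir NE: opp run (4,3), next='.' -> no flip
Dir W: first cell '.' (not opp) -> no flip
Dir E: first cell '.' (not opp) -> no flip
Dir SW: edge -> no flip
Dir S: edge -> no flip
Dir SE: edge -> no flip
All flips: (4,2)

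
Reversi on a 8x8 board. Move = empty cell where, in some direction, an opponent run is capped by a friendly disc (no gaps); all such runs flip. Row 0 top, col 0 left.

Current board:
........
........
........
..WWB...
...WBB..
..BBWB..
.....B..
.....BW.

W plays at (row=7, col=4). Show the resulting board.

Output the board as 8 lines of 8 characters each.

Place W at (7,4); scan 8 dirs for brackets.
Dir NW: first cell '.' (not opp) -> no flip
Dir N: first cell '.' (not opp) -> no flip
Dir NE: opp run (6,5), next='.' -> no flip
Dir W: first cell '.' (not opp) -> no flip
Dir E: opp run (7,5) capped by W -> flip
Dir SW: edge -> no flip
Dir S: edge -> no flip
Dir SE: edge -> no flip
All flips: (7,5)

Answer: ........
........
........
..WWB...
...WBB..
..BBWB..
.....B..
....WWW.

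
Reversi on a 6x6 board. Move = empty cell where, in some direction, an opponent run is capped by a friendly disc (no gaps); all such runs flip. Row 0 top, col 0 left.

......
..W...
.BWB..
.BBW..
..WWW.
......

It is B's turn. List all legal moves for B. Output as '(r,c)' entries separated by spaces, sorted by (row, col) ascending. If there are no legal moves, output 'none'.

Answer: (0,1) (0,2) (0,3) (1,3) (3,4) (5,2) (5,3) (5,4)

Derivation:
(0,1): flips 1 -> legal
(0,2): flips 2 -> legal
(0,3): flips 1 -> legal
(1,1): no bracket -> illegal
(1,3): flips 1 -> legal
(2,4): no bracket -> illegal
(3,4): flips 1 -> legal
(3,5): no bracket -> illegal
(4,1): no bracket -> illegal
(4,5): no bracket -> illegal
(5,1): no bracket -> illegal
(5,2): flips 1 -> legal
(5,3): flips 3 -> legal
(5,4): flips 1 -> legal
(5,5): no bracket -> illegal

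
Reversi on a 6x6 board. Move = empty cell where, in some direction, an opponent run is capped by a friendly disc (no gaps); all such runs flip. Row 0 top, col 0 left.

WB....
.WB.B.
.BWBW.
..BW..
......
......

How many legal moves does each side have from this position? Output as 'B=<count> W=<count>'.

Answer: B=4 W=6

Derivation:
-- B to move --
(0,2): no bracket -> illegal
(1,0): flips 1 -> legal
(1,3): no bracket -> illegal
(1,5): no bracket -> illegal
(2,0): no bracket -> illegal
(2,5): flips 1 -> legal
(3,1): no bracket -> illegal
(3,4): flips 2 -> legal
(3,5): no bracket -> illegal
(4,2): no bracket -> illegal
(4,3): flips 1 -> legal
(4,4): no bracket -> illegal
B mobility = 4
-- W to move --
(0,2): flips 2 -> legal
(0,3): no bracket -> illegal
(0,4): flips 1 -> legal
(0,5): no bracket -> illegal
(1,0): no bracket -> illegal
(1,3): flips 2 -> legal
(1,5): no bracket -> illegal
(2,0): flips 1 -> legal
(2,5): no bracket -> illegal
(3,0): no bracket -> illegal
(3,1): flips 2 -> legal
(3,4): no bracket -> illegal
(4,1): no bracket -> illegal
(4,2): flips 1 -> legal
(4,3): no bracket -> illegal
W mobility = 6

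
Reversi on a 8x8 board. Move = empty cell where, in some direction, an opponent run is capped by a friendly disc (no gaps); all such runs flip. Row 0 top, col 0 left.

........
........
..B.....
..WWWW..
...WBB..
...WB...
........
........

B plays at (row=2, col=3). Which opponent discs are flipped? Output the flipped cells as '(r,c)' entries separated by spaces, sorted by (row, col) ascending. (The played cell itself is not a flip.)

Dir NW: first cell '.' (not opp) -> no flip
Dir N: first cell '.' (not opp) -> no flip
Dir NE: first cell '.' (not opp) -> no flip
Dir W: first cell 'B' (not opp) -> no flip
Dir E: first cell '.' (not opp) -> no flip
Dir SW: opp run (3,2), next='.' -> no flip
Dir S: opp run (3,3) (4,3) (5,3), next='.' -> no flip
Dir SE: opp run (3,4) capped by B -> flip

Answer: (3,4)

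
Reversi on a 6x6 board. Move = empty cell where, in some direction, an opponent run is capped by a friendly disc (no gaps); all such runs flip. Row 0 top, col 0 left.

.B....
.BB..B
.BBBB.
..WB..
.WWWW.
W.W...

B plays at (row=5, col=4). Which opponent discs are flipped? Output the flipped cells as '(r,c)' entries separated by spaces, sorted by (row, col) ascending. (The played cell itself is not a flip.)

Dir NW: opp run (4,3) (3,2) capped by B -> flip
Dir N: opp run (4,4), next='.' -> no flip
Dir NE: first cell '.' (not opp) -> no flip
Dir W: first cell '.' (not opp) -> no flip
Dir E: first cell '.' (not opp) -> no flip
Dir SW: edge -> no flip
Dir S: edge -> no flip
Dir SE: edge -> no flip

Answer: (3,2) (4,3)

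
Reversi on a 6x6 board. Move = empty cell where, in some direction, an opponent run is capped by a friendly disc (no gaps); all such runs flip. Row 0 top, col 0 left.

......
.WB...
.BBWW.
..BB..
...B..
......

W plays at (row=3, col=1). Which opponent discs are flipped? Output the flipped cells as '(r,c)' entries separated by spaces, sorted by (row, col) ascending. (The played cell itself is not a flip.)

Answer: (2,1)

Derivation:
Dir NW: first cell '.' (not opp) -> no flip
Dir N: opp run (2,1) capped by W -> flip
Dir NE: opp run (2,2), next='.' -> no flip
Dir W: first cell '.' (not opp) -> no flip
Dir E: opp run (3,2) (3,3), next='.' -> no flip
Dir SW: first cell '.' (not opp) -> no flip
Dir S: first cell '.' (not opp) -> no flip
Dir SE: first cell '.' (not opp) -> no flip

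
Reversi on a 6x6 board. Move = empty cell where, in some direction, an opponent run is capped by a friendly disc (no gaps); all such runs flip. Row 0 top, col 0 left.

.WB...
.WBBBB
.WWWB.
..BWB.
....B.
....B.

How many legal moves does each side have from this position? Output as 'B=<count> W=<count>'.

Answer: B=7 W=11

Derivation:
-- B to move --
(0,0): flips 4 -> legal
(1,0): flips 2 -> legal
(2,0): flips 4 -> legal
(3,0): flips 1 -> legal
(3,1): flips 1 -> legal
(4,2): flips 1 -> legal
(4,3): flips 2 -> legal
B mobility = 7
-- W to move --
(0,3): flips 3 -> legal
(0,4): flips 1 -> legal
(0,5): flips 1 -> legal
(2,5): flips 1 -> legal
(3,1): flips 1 -> legal
(3,5): flips 1 -> legal
(4,1): flips 1 -> legal
(4,2): flips 1 -> legal
(4,3): flips 1 -> legal
(4,5): flips 1 -> legal
(5,3): no bracket -> illegal
(5,5): flips 1 -> legal
W mobility = 11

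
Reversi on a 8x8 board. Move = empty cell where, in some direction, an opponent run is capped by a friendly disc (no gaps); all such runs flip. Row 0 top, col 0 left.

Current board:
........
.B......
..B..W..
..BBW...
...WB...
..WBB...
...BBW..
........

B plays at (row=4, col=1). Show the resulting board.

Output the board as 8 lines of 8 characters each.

Place B at (4,1); scan 8 dirs for brackets.
Dir NW: first cell '.' (not opp) -> no flip
Dir N: first cell '.' (not opp) -> no flip
Dir NE: first cell 'B' (not opp) -> no flip
Dir W: first cell '.' (not opp) -> no flip
Dir E: first cell '.' (not opp) -> no flip
Dir SW: first cell '.' (not opp) -> no flip
Dir S: first cell '.' (not opp) -> no flip
Dir SE: opp run (5,2) capped by B -> flip
All flips: (5,2)

Answer: ........
.B......
..B..W..
..BBW...
.B.WB...
..BBB...
...BBW..
........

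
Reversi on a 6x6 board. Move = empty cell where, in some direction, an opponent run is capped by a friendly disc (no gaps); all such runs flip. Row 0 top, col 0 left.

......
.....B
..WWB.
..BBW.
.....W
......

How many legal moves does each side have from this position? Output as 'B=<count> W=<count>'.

-- B to move --
(1,1): flips 1 -> legal
(1,2): flips 1 -> legal
(1,3): flips 1 -> legal
(1,4): flips 1 -> legal
(2,1): flips 2 -> legal
(2,5): no bracket -> illegal
(3,1): no bracket -> illegal
(3,5): flips 1 -> legal
(4,3): no bracket -> illegal
(4,4): flips 1 -> legal
(5,4): no bracket -> illegal
(5,5): no bracket -> illegal
B mobility = 7
-- W to move --
(0,4): no bracket -> illegal
(0,5): no bracket -> illegal
(1,3): no bracket -> illegal
(1,4): flips 1 -> legal
(2,1): no bracket -> illegal
(2,5): flips 1 -> legal
(3,1): flips 2 -> legal
(3,5): no bracket -> illegal
(4,1): flips 1 -> legal
(4,2): flips 1 -> legal
(4,3): flips 1 -> legal
(4,4): flips 1 -> legal
W mobility = 7

Answer: B=7 W=7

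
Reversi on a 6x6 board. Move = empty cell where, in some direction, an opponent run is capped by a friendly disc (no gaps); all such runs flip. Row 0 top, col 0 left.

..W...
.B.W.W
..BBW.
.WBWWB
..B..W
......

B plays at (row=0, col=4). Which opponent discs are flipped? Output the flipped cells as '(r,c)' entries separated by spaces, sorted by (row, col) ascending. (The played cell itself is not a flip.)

Dir NW: edge -> no flip
Dir N: edge -> no flip
Dir NE: edge -> no flip
Dir W: first cell '.' (not opp) -> no flip
Dir E: first cell '.' (not opp) -> no flip
Dir SW: opp run (1,3) capped by B -> flip
Dir S: first cell '.' (not opp) -> no flip
Dir SE: opp run (1,5), next=edge -> no flip

Answer: (1,3)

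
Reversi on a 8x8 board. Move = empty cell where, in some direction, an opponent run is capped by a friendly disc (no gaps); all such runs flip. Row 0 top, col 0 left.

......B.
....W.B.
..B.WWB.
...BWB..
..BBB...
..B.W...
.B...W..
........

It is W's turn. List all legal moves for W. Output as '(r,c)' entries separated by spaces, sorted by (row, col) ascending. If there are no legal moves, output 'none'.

(0,5): no bracket -> illegal
(0,7): flips 1 -> legal
(1,1): no bracket -> illegal
(1,2): no bracket -> illegal
(1,3): no bracket -> illegal
(1,5): no bracket -> illegal
(1,7): no bracket -> illegal
(2,1): no bracket -> illegal
(2,3): no bracket -> illegal
(2,7): flips 1 -> legal
(3,1): no bracket -> illegal
(3,2): flips 2 -> legal
(3,6): flips 1 -> legal
(3,7): no bracket -> illegal
(4,1): no bracket -> illegal
(4,5): flips 1 -> legal
(4,6): flips 1 -> legal
(5,0): no bracket -> illegal
(5,1): flips 2 -> legal
(5,3): no bracket -> illegal
(5,5): no bracket -> illegal
(6,0): no bracket -> illegal
(6,2): no bracket -> illegal
(6,3): no bracket -> illegal
(7,0): flips 3 -> legal
(7,1): no bracket -> illegal
(7,2): no bracket -> illegal

Answer: (0,7) (2,7) (3,2) (3,6) (4,5) (4,6) (5,1) (7,0)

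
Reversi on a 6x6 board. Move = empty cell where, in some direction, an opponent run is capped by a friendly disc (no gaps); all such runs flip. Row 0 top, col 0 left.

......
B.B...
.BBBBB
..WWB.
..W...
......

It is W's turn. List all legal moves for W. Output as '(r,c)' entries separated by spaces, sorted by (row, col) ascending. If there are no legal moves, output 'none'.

Answer: (0,2) (1,1) (1,3) (1,4) (1,5) (3,5)

Derivation:
(0,0): no bracket -> illegal
(0,1): no bracket -> illegal
(0,2): flips 2 -> legal
(0,3): no bracket -> illegal
(1,1): flips 1 -> legal
(1,3): flips 1 -> legal
(1,4): flips 1 -> legal
(1,5): flips 1 -> legal
(2,0): no bracket -> illegal
(3,0): no bracket -> illegal
(3,1): no bracket -> illegal
(3,5): flips 1 -> legal
(4,3): no bracket -> illegal
(4,4): no bracket -> illegal
(4,5): no bracket -> illegal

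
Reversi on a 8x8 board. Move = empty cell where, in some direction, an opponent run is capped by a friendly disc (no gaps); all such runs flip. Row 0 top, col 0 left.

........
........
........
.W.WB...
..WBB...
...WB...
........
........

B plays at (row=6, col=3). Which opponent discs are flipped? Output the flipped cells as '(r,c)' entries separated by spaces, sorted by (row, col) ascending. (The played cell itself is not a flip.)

Answer: (5,3)

Derivation:
Dir NW: first cell '.' (not opp) -> no flip
Dir N: opp run (5,3) capped by B -> flip
Dir NE: first cell 'B' (not opp) -> no flip
Dir W: first cell '.' (not opp) -> no flip
Dir E: first cell '.' (not opp) -> no flip
Dir SW: first cell '.' (not opp) -> no flip
Dir S: first cell '.' (not opp) -> no flip
Dir SE: first cell '.' (not opp) -> no flip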